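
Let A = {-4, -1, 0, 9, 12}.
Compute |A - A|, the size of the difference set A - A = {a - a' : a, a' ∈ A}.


A - A = {a - a' : a, a' ∈ A}; |A| = 5.
Bounds: 2|A|-1 ≤ |A - A| ≤ |A|² - |A| + 1, i.e. 9 ≤ |A - A| ≤ 21.
Note: 0 ∈ A - A always (from a - a). The set is symmetric: if d ∈ A - A then -d ∈ A - A.
Enumerate nonzero differences d = a - a' with a > a' (then include -d):
Positive differences: {1, 3, 4, 9, 10, 12, 13, 16}
Full difference set: {0} ∪ (positive diffs) ∪ (negative diffs).
|A - A| = 1 + 2·8 = 17 (matches direct enumeration: 17).

|A - A| = 17


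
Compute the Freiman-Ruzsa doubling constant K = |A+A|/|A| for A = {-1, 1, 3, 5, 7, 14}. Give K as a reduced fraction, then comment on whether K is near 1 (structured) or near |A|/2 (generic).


|A| = 6.
Compute A + A by enumerating all 36 pairs.
A + A = {-2, 0, 2, 4, 6, 8, 10, 12, 13, 14, 15, 17, 19, 21, 28}, so |A + A| = 15.
K = |A + A| / |A| = 15/6 = 5/2 ≈ 2.5000.
Reference: AP of size 6 gives K = 11/6 ≈ 1.8333; a fully generic set of size 6 gives K ≈ 3.5000.

|A| = 6, |A + A| = 15, K = 15/6 = 5/2.


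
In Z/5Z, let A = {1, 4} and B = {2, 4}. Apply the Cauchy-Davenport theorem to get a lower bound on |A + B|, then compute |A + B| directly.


Cauchy-Davenport: |A + B| ≥ min(p, |A| + |B| - 1) for A, B nonempty in Z/pZ.
|A| = 2, |B| = 2, p = 5.
CD lower bound = min(5, 2 + 2 - 1) = min(5, 3) = 3.
Compute A + B mod 5 directly:
a = 1: 1+2=3, 1+4=0
a = 4: 4+2=1, 4+4=3
A + B = {0, 1, 3}, so |A + B| = 3.
Verify: 3 ≥ 3? Yes ✓.

CD lower bound = 3, actual |A + B| = 3.


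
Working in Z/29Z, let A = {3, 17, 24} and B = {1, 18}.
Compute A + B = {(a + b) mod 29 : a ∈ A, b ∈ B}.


Work in Z/29Z: reduce every sum a + b modulo 29.
Enumerate all 6 pairs:
a = 3: 3+1=4, 3+18=21
a = 17: 17+1=18, 17+18=6
a = 24: 24+1=25, 24+18=13
Distinct residues collected: {4, 6, 13, 18, 21, 25}
|A + B| = 6 (out of 29 total residues).

A + B = {4, 6, 13, 18, 21, 25}


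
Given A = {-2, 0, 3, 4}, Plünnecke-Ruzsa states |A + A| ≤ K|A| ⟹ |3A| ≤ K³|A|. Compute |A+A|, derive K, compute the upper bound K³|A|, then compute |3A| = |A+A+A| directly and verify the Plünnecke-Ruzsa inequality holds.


|A| = 4.
Step 1: Compute A + A by enumerating all 16 pairs.
A + A = {-4, -2, 0, 1, 2, 3, 4, 6, 7, 8}, so |A + A| = 10.
Step 2: Doubling constant K = |A + A|/|A| = 10/4 = 10/4 ≈ 2.5000.
Step 3: Plünnecke-Ruzsa gives |3A| ≤ K³·|A| = (2.5000)³ · 4 ≈ 62.5000.
Step 4: Compute 3A = A + A + A directly by enumerating all triples (a,b,c) ∈ A³; |3A| = 17.
Step 5: Check 17 ≤ 62.5000? Yes ✓.

K = 10/4, Plünnecke-Ruzsa bound K³|A| ≈ 62.5000, |3A| = 17, inequality holds.


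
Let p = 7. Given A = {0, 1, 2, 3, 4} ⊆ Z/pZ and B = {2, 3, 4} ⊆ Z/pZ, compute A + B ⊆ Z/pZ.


Work in Z/7Z: reduce every sum a + b modulo 7.
Enumerate all 15 pairs:
a = 0: 0+2=2, 0+3=3, 0+4=4
a = 1: 1+2=3, 1+3=4, 1+4=5
a = 2: 2+2=4, 2+3=5, 2+4=6
a = 3: 3+2=5, 3+3=6, 3+4=0
a = 4: 4+2=6, 4+3=0, 4+4=1
Distinct residues collected: {0, 1, 2, 3, 4, 5, 6}
|A + B| = 7 (out of 7 total residues).

A + B = {0, 1, 2, 3, 4, 5, 6}


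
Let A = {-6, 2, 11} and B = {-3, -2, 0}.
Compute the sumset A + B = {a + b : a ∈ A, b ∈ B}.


A + B = {a + b : a ∈ A, b ∈ B}.
Enumerate all |A|·|B| = 3·3 = 9 pairs (a, b) and collect distinct sums.
a = -6: -6+-3=-9, -6+-2=-8, -6+0=-6
a = 2: 2+-3=-1, 2+-2=0, 2+0=2
a = 11: 11+-3=8, 11+-2=9, 11+0=11
Collecting distinct sums: A + B = {-9, -8, -6, -1, 0, 2, 8, 9, 11}
|A + B| = 9

A + B = {-9, -8, -6, -1, 0, 2, 8, 9, 11}


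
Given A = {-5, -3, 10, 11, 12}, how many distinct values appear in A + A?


A + A = {a + a' : a, a' ∈ A}; |A| = 5.
General bounds: 2|A| - 1 ≤ |A + A| ≤ |A|(|A|+1)/2, i.e. 9 ≤ |A + A| ≤ 15.
Lower bound 2|A|-1 is attained iff A is an arithmetic progression.
Enumerate sums a + a' for a ≤ a' (symmetric, so this suffices):
a = -5: -5+-5=-10, -5+-3=-8, -5+10=5, -5+11=6, -5+12=7
a = -3: -3+-3=-6, -3+10=7, -3+11=8, -3+12=9
a = 10: 10+10=20, 10+11=21, 10+12=22
a = 11: 11+11=22, 11+12=23
a = 12: 12+12=24
Distinct sums: {-10, -8, -6, 5, 6, 7, 8, 9, 20, 21, 22, 23, 24}
|A + A| = 13

|A + A| = 13


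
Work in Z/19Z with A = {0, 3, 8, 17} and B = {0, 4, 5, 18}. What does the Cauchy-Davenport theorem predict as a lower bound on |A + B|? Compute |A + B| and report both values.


Cauchy-Davenport: |A + B| ≥ min(p, |A| + |B| - 1) for A, B nonempty in Z/pZ.
|A| = 4, |B| = 4, p = 19.
CD lower bound = min(19, 4 + 4 - 1) = min(19, 7) = 7.
Compute A + B mod 19 directly:
a = 0: 0+0=0, 0+4=4, 0+5=5, 0+18=18
a = 3: 3+0=3, 3+4=7, 3+5=8, 3+18=2
a = 8: 8+0=8, 8+4=12, 8+5=13, 8+18=7
a = 17: 17+0=17, 17+4=2, 17+5=3, 17+18=16
A + B = {0, 2, 3, 4, 5, 7, 8, 12, 13, 16, 17, 18}, so |A + B| = 12.
Verify: 12 ≥ 7? Yes ✓.

CD lower bound = 7, actual |A + B| = 12.


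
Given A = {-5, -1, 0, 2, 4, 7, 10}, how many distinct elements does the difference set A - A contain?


A - A = {a - a' : a, a' ∈ A}; |A| = 7.
Bounds: 2|A|-1 ≤ |A - A| ≤ |A|² - |A| + 1, i.e. 13 ≤ |A - A| ≤ 43.
Note: 0 ∈ A - A always (from a - a). The set is symmetric: if d ∈ A - A then -d ∈ A - A.
Enumerate nonzero differences d = a - a' with a > a' (then include -d):
Positive differences: {1, 2, 3, 4, 5, 6, 7, 8, 9, 10, 11, 12, 15}
Full difference set: {0} ∪ (positive diffs) ∪ (negative diffs).
|A - A| = 1 + 2·13 = 27 (matches direct enumeration: 27).

|A - A| = 27


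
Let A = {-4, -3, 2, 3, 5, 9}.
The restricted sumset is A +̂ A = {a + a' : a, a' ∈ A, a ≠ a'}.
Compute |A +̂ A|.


Restricted sumset: A +̂ A = {a + a' : a ∈ A, a' ∈ A, a ≠ a'}.
Equivalently, take A + A and drop any sum 2a that is achievable ONLY as a + a for a ∈ A (i.e. sums representable only with equal summands).
Enumerate pairs (a, a') with a < a' (symmetric, so each unordered pair gives one sum; this covers all a ≠ a'):
  -4 + -3 = -7
  -4 + 2 = -2
  -4 + 3 = -1
  -4 + 5 = 1
  -4 + 9 = 5
  -3 + 2 = -1
  -3 + 3 = 0
  -3 + 5 = 2
  -3 + 9 = 6
  2 + 3 = 5
  2 + 5 = 7
  2 + 9 = 11
  3 + 5 = 8
  3 + 9 = 12
  5 + 9 = 14
Collected distinct sums: {-7, -2, -1, 0, 1, 2, 5, 6, 7, 8, 11, 12, 14}
|A +̂ A| = 13
(Reference bound: |A +̂ A| ≥ 2|A| - 3 for |A| ≥ 2, with |A| = 6 giving ≥ 9.)

|A +̂ A| = 13


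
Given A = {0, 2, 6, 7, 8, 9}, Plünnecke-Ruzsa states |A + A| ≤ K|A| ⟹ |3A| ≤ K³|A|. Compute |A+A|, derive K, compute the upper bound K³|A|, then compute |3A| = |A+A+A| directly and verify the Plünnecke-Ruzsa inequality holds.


|A| = 6.
Step 1: Compute A + A by enumerating all 36 pairs.
A + A = {0, 2, 4, 6, 7, 8, 9, 10, 11, 12, 13, 14, 15, 16, 17, 18}, so |A + A| = 16.
Step 2: Doubling constant K = |A + A|/|A| = 16/6 = 16/6 ≈ 2.6667.
Step 3: Plünnecke-Ruzsa gives |3A| ≤ K³·|A| = (2.6667)³ · 6 ≈ 113.7778.
Step 4: Compute 3A = A + A + A directly by enumerating all triples (a,b,c) ∈ A³; |3A| = 25.
Step 5: Check 25 ≤ 113.7778? Yes ✓.

K = 16/6, Plünnecke-Ruzsa bound K³|A| ≈ 113.7778, |3A| = 25, inequality holds.


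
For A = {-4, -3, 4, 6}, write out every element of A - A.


A - A = {a - a' : a, a' ∈ A}.
Compute a - a' for each ordered pair (a, a'):
a = -4: -4--4=0, -4--3=-1, -4-4=-8, -4-6=-10
a = -3: -3--4=1, -3--3=0, -3-4=-7, -3-6=-9
a = 4: 4--4=8, 4--3=7, 4-4=0, 4-6=-2
a = 6: 6--4=10, 6--3=9, 6-4=2, 6-6=0
Collecting distinct values (and noting 0 appears from a-a):
A - A = {-10, -9, -8, -7, -2, -1, 0, 1, 2, 7, 8, 9, 10}
|A - A| = 13

A - A = {-10, -9, -8, -7, -2, -1, 0, 1, 2, 7, 8, 9, 10}


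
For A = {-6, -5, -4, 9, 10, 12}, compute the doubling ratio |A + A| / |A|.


|A| = 6.
Compute A + A by enumerating all 36 pairs.
A + A = {-12, -11, -10, -9, -8, 3, 4, 5, 6, 7, 8, 18, 19, 20, 21, 22, 24}, so |A + A| = 17.
K = |A + A| / |A| = 17/6 (already in lowest terms) ≈ 2.8333.
Reference: AP of size 6 gives K = 11/6 ≈ 1.8333; a fully generic set of size 6 gives K ≈ 3.5000.

|A| = 6, |A + A| = 17, K = 17/6.


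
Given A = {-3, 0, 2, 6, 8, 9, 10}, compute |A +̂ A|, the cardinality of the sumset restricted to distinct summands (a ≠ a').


Restricted sumset: A +̂ A = {a + a' : a ∈ A, a' ∈ A, a ≠ a'}.
Equivalently, take A + A and drop any sum 2a that is achievable ONLY as a + a for a ∈ A (i.e. sums representable only with equal summands).
Enumerate pairs (a, a') with a < a' (symmetric, so each unordered pair gives one sum; this covers all a ≠ a'):
  -3 + 0 = -3
  -3 + 2 = -1
  -3 + 6 = 3
  -3 + 8 = 5
  -3 + 9 = 6
  -3 + 10 = 7
  0 + 2 = 2
  0 + 6 = 6
  0 + 8 = 8
  0 + 9 = 9
  0 + 10 = 10
  2 + 6 = 8
  2 + 8 = 10
  2 + 9 = 11
  2 + 10 = 12
  6 + 8 = 14
  6 + 9 = 15
  6 + 10 = 16
  8 + 9 = 17
  8 + 10 = 18
  9 + 10 = 19
Collected distinct sums: {-3, -1, 2, 3, 5, 6, 7, 8, 9, 10, 11, 12, 14, 15, 16, 17, 18, 19}
|A +̂ A| = 18
(Reference bound: |A +̂ A| ≥ 2|A| - 3 for |A| ≥ 2, with |A| = 7 giving ≥ 11.)

|A +̂ A| = 18


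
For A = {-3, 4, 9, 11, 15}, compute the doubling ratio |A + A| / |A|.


|A| = 5.
Compute A + A by enumerating all 25 pairs.
A + A = {-6, 1, 6, 8, 12, 13, 15, 18, 19, 20, 22, 24, 26, 30}, so |A + A| = 14.
K = |A + A| / |A| = 14/5 (already in lowest terms) ≈ 2.8000.
Reference: AP of size 5 gives K = 9/5 ≈ 1.8000; a fully generic set of size 5 gives K ≈ 3.0000.

|A| = 5, |A + A| = 14, K = 14/5.


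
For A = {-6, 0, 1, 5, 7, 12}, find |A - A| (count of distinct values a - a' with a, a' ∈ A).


A - A = {a - a' : a, a' ∈ A}; |A| = 6.
Bounds: 2|A|-1 ≤ |A - A| ≤ |A|² - |A| + 1, i.e. 11 ≤ |A - A| ≤ 31.
Note: 0 ∈ A - A always (from a - a). The set is symmetric: if d ∈ A - A then -d ∈ A - A.
Enumerate nonzero differences d = a - a' with a > a' (then include -d):
Positive differences: {1, 2, 4, 5, 6, 7, 11, 12, 13, 18}
Full difference set: {0} ∪ (positive diffs) ∪ (negative diffs).
|A - A| = 1 + 2·10 = 21 (matches direct enumeration: 21).

|A - A| = 21


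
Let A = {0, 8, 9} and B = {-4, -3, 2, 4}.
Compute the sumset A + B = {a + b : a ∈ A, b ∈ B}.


A + B = {a + b : a ∈ A, b ∈ B}.
Enumerate all |A|·|B| = 3·4 = 12 pairs (a, b) and collect distinct sums.
a = 0: 0+-4=-4, 0+-3=-3, 0+2=2, 0+4=4
a = 8: 8+-4=4, 8+-3=5, 8+2=10, 8+4=12
a = 9: 9+-4=5, 9+-3=6, 9+2=11, 9+4=13
Collecting distinct sums: A + B = {-4, -3, 2, 4, 5, 6, 10, 11, 12, 13}
|A + B| = 10

A + B = {-4, -3, 2, 4, 5, 6, 10, 11, 12, 13}


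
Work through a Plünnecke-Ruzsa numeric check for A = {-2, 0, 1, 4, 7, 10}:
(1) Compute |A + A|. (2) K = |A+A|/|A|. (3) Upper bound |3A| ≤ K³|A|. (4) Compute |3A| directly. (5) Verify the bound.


|A| = 6.
Step 1: Compute A + A by enumerating all 36 pairs.
A + A = {-4, -2, -1, 0, 1, 2, 4, 5, 7, 8, 10, 11, 14, 17, 20}, so |A + A| = 15.
Step 2: Doubling constant K = |A + A|/|A| = 15/6 = 15/6 ≈ 2.5000.
Step 3: Plünnecke-Ruzsa gives |3A| ≤ K³·|A| = (2.5000)³ · 6 ≈ 93.7500.
Step 4: Compute 3A = A + A + A directly by enumerating all triples (a,b,c) ∈ A³; |3A| = 27.
Step 5: Check 27 ≤ 93.7500? Yes ✓.

K = 15/6, Plünnecke-Ruzsa bound K³|A| ≈ 93.7500, |3A| = 27, inequality holds.


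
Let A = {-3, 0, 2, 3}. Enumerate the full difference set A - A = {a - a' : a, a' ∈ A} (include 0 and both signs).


A - A = {a - a' : a, a' ∈ A}.
Compute a - a' for each ordered pair (a, a'):
a = -3: -3--3=0, -3-0=-3, -3-2=-5, -3-3=-6
a = 0: 0--3=3, 0-0=0, 0-2=-2, 0-3=-3
a = 2: 2--3=5, 2-0=2, 2-2=0, 2-3=-1
a = 3: 3--3=6, 3-0=3, 3-2=1, 3-3=0
Collecting distinct values (and noting 0 appears from a-a):
A - A = {-6, -5, -3, -2, -1, 0, 1, 2, 3, 5, 6}
|A - A| = 11

A - A = {-6, -5, -3, -2, -1, 0, 1, 2, 3, 5, 6}


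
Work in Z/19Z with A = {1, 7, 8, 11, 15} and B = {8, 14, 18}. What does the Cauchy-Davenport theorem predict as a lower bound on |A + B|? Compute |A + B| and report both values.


Cauchy-Davenport: |A + B| ≥ min(p, |A| + |B| - 1) for A, B nonempty in Z/pZ.
|A| = 5, |B| = 3, p = 19.
CD lower bound = min(19, 5 + 3 - 1) = min(19, 7) = 7.
Compute A + B mod 19 directly:
a = 1: 1+8=9, 1+14=15, 1+18=0
a = 7: 7+8=15, 7+14=2, 7+18=6
a = 8: 8+8=16, 8+14=3, 8+18=7
a = 11: 11+8=0, 11+14=6, 11+18=10
a = 15: 15+8=4, 15+14=10, 15+18=14
A + B = {0, 2, 3, 4, 6, 7, 9, 10, 14, 15, 16}, so |A + B| = 11.
Verify: 11 ≥ 7? Yes ✓.

CD lower bound = 7, actual |A + B| = 11.


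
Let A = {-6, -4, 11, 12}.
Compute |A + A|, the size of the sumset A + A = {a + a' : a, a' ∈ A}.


A + A = {a + a' : a, a' ∈ A}; |A| = 4.
General bounds: 2|A| - 1 ≤ |A + A| ≤ |A|(|A|+1)/2, i.e. 7 ≤ |A + A| ≤ 10.
Lower bound 2|A|-1 is attained iff A is an arithmetic progression.
Enumerate sums a + a' for a ≤ a' (symmetric, so this suffices):
a = -6: -6+-6=-12, -6+-4=-10, -6+11=5, -6+12=6
a = -4: -4+-4=-8, -4+11=7, -4+12=8
a = 11: 11+11=22, 11+12=23
a = 12: 12+12=24
Distinct sums: {-12, -10, -8, 5, 6, 7, 8, 22, 23, 24}
|A + A| = 10

|A + A| = 10


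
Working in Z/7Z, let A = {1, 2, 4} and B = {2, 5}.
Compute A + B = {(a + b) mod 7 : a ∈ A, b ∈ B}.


Work in Z/7Z: reduce every sum a + b modulo 7.
Enumerate all 6 pairs:
a = 1: 1+2=3, 1+5=6
a = 2: 2+2=4, 2+5=0
a = 4: 4+2=6, 4+5=2
Distinct residues collected: {0, 2, 3, 4, 6}
|A + B| = 5 (out of 7 total residues).

A + B = {0, 2, 3, 4, 6}


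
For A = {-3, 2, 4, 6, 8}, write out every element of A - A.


A - A = {a - a' : a, a' ∈ A}.
Compute a - a' for each ordered pair (a, a'):
a = -3: -3--3=0, -3-2=-5, -3-4=-7, -3-6=-9, -3-8=-11
a = 2: 2--3=5, 2-2=0, 2-4=-2, 2-6=-4, 2-8=-6
a = 4: 4--3=7, 4-2=2, 4-4=0, 4-6=-2, 4-8=-4
a = 6: 6--3=9, 6-2=4, 6-4=2, 6-6=0, 6-8=-2
a = 8: 8--3=11, 8-2=6, 8-4=4, 8-6=2, 8-8=0
Collecting distinct values (and noting 0 appears from a-a):
A - A = {-11, -9, -7, -6, -5, -4, -2, 0, 2, 4, 5, 6, 7, 9, 11}
|A - A| = 15

A - A = {-11, -9, -7, -6, -5, -4, -2, 0, 2, 4, 5, 6, 7, 9, 11}


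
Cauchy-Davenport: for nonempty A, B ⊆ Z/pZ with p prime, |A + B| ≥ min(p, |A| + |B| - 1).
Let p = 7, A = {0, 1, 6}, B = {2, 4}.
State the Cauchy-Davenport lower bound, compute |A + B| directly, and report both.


Cauchy-Davenport: |A + B| ≥ min(p, |A| + |B| - 1) for A, B nonempty in Z/pZ.
|A| = 3, |B| = 2, p = 7.
CD lower bound = min(7, 3 + 2 - 1) = min(7, 4) = 4.
Compute A + B mod 7 directly:
a = 0: 0+2=2, 0+4=4
a = 1: 1+2=3, 1+4=5
a = 6: 6+2=1, 6+4=3
A + B = {1, 2, 3, 4, 5}, so |A + B| = 5.
Verify: 5 ≥ 4? Yes ✓.

CD lower bound = 4, actual |A + B| = 5.


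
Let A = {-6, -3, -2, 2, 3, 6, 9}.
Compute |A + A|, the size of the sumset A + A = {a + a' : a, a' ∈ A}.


A + A = {a + a' : a, a' ∈ A}; |A| = 7.
General bounds: 2|A| - 1 ≤ |A + A| ≤ |A|(|A|+1)/2, i.e. 13 ≤ |A + A| ≤ 28.
Lower bound 2|A|-1 is attained iff A is an arithmetic progression.
Enumerate sums a + a' for a ≤ a' (symmetric, so this suffices):
a = -6: -6+-6=-12, -6+-3=-9, -6+-2=-8, -6+2=-4, -6+3=-3, -6+6=0, -6+9=3
a = -3: -3+-3=-6, -3+-2=-5, -3+2=-1, -3+3=0, -3+6=3, -3+9=6
a = -2: -2+-2=-4, -2+2=0, -2+3=1, -2+6=4, -2+9=7
a = 2: 2+2=4, 2+3=5, 2+6=8, 2+9=11
a = 3: 3+3=6, 3+6=9, 3+9=12
a = 6: 6+6=12, 6+9=15
a = 9: 9+9=18
Distinct sums: {-12, -9, -8, -6, -5, -4, -3, -1, 0, 1, 3, 4, 5, 6, 7, 8, 9, 11, 12, 15, 18}
|A + A| = 21

|A + A| = 21


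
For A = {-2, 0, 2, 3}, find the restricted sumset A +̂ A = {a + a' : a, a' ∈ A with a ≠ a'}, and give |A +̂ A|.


Restricted sumset: A +̂ A = {a + a' : a ∈ A, a' ∈ A, a ≠ a'}.
Equivalently, take A + A and drop any sum 2a that is achievable ONLY as a + a for a ∈ A (i.e. sums representable only with equal summands).
Enumerate pairs (a, a') with a < a' (symmetric, so each unordered pair gives one sum; this covers all a ≠ a'):
  -2 + 0 = -2
  -2 + 2 = 0
  -2 + 3 = 1
  0 + 2 = 2
  0 + 3 = 3
  2 + 3 = 5
Collected distinct sums: {-2, 0, 1, 2, 3, 5}
|A +̂ A| = 6
(Reference bound: |A +̂ A| ≥ 2|A| - 3 for |A| ≥ 2, with |A| = 4 giving ≥ 5.)

|A +̂ A| = 6


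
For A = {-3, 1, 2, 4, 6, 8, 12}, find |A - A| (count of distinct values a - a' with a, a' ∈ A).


A - A = {a - a' : a, a' ∈ A}; |A| = 7.
Bounds: 2|A|-1 ≤ |A - A| ≤ |A|² - |A| + 1, i.e. 13 ≤ |A - A| ≤ 43.
Note: 0 ∈ A - A always (from a - a). The set is symmetric: if d ∈ A - A then -d ∈ A - A.
Enumerate nonzero differences d = a - a' with a > a' (then include -d):
Positive differences: {1, 2, 3, 4, 5, 6, 7, 8, 9, 10, 11, 15}
Full difference set: {0} ∪ (positive diffs) ∪ (negative diffs).
|A - A| = 1 + 2·12 = 25 (matches direct enumeration: 25).

|A - A| = 25


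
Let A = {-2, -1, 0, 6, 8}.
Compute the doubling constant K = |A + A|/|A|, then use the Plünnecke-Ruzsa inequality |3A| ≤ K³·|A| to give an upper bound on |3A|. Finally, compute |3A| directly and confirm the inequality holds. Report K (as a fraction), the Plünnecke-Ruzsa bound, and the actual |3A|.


|A| = 5.
Step 1: Compute A + A by enumerating all 25 pairs.
A + A = {-4, -3, -2, -1, 0, 4, 5, 6, 7, 8, 12, 14, 16}, so |A + A| = 13.
Step 2: Doubling constant K = |A + A|/|A| = 13/5 = 13/5 ≈ 2.6000.
Step 3: Plünnecke-Ruzsa gives |3A| ≤ K³·|A| = (2.6000)³ · 5 ≈ 87.8800.
Step 4: Compute 3A = A + A + A directly by enumerating all triples (a,b,c) ∈ A³; |3A| = 25.
Step 5: Check 25 ≤ 87.8800? Yes ✓.

K = 13/5, Plünnecke-Ruzsa bound K³|A| ≈ 87.8800, |3A| = 25, inequality holds.


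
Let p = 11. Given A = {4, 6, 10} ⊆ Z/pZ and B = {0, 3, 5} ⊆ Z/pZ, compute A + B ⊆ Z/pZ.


Work in Z/11Z: reduce every sum a + b modulo 11.
Enumerate all 9 pairs:
a = 4: 4+0=4, 4+3=7, 4+5=9
a = 6: 6+0=6, 6+3=9, 6+5=0
a = 10: 10+0=10, 10+3=2, 10+5=4
Distinct residues collected: {0, 2, 4, 6, 7, 9, 10}
|A + B| = 7 (out of 11 total residues).

A + B = {0, 2, 4, 6, 7, 9, 10}


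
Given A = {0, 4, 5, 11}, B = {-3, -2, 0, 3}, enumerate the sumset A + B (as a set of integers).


A + B = {a + b : a ∈ A, b ∈ B}.
Enumerate all |A|·|B| = 4·4 = 16 pairs (a, b) and collect distinct sums.
a = 0: 0+-3=-3, 0+-2=-2, 0+0=0, 0+3=3
a = 4: 4+-3=1, 4+-2=2, 4+0=4, 4+3=7
a = 5: 5+-3=2, 5+-2=3, 5+0=5, 5+3=8
a = 11: 11+-3=8, 11+-2=9, 11+0=11, 11+3=14
Collecting distinct sums: A + B = {-3, -2, 0, 1, 2, 3, 4, 5, 7, 8, 9, 11, 14}
|A + B| = 13

A + B = {-3, -2, 0, 1, 2, 3, 4, 5, 7, 8, 9, 11, 14}


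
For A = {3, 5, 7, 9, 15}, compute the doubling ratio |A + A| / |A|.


|A| = 5.
Compute A + A by enumerating all 25 pairs.
A + A = {6, 8, 10, 12, 14, 16, 18, 20, 22, 24, 30}, so |A + A| = 11.
K = |A + A| / |A| = 11/5 (already in lowest terms) ≈ 2.2000.
Reference: AP of size 5 gives K = 9/5 ≈ 1.8000; a fully generic set of size 5 gives K ≈ 3.0000.

|A| = 5, |A + A| = 11, K = 11/5.


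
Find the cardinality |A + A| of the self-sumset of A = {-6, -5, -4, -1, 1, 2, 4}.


A + A = {a + a' : a, a' ∈ A}; |A| = 7.
General bounds: 2|A| - 1 ≤ |A + A| ≤ |A|(|A|+1)/2, i.e. 13 ≤ |A + A| ≤ 28.
Lower bound 2|A|-1 is attained iff A is an arithmetic progression.
Enumerate sums a + a' for a ≤ a' (symmetric, so this suffices):
a = -6: -6+-6=-12, -6+-5=-11, -6+-4=-10, -6+-1=-7, -6+1=-5, -6+2=-4, -6+4=-2
a = -5: -5+-5=-10, -5+-4=-9, -5+-1=-6, -5+1=-4, -5+2=-3, -5+4=-1
a = -4: -4+-4=-8, -4+-1=-5, -4+1=-3, -4+2=-2, -4+4=0
a = -1: -1+-1=-2, -1+1=0, -1+2=1, -1+4=3
a = 1: 1+1=2, 1+2=3, 1+4=5
a = 2: 2+2=4, 2+4=6
a = 4: 4+4=8
Distinct sums: {-12, -11, -10, -9, -8, -7, -6, -5, -4, -3, -2, -1, 0, 1, 2, 3, 4, 5, 6, 8}
|A + A| = 20

|A + A| = 20


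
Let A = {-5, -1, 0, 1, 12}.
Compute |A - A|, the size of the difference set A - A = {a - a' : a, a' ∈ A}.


A - A = {a - a' : a, a' ∈ A}; |A| = 5.
Bounds: 2|A|-1 ≤ |A - A| ≤ |A|² - |A| + 1, i.e. 9 ≤ |A - A| ≤ 21.
Note: 0 ∈ A - A always (from a - a). The set is symmetric: if d ∈ A - A then -d ∈ A - A.
Enumerate nonzero differences d = a - a' with a > a' (then include -d):
Positive differences: {1, 2, 4, 5, 6, 11, 12, 13, 17}
Full difference set: {0} ∪ (positive diffs) ∪ (negative diffs).
|A - A| = 1 + 2·9 = 19 (matches direct enumeration: 19).

|A - A| = 19


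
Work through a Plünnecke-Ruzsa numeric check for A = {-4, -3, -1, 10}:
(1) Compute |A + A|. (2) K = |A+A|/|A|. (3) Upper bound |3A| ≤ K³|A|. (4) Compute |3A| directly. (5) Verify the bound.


|A| = 4.
Step 1: Compute A + A by enumerating all 16 pairs.
A + A = {-8, -7, -6, -5, -4, -2, 6, 7, 9, 20}, so |A + A| = 10.
Step 2: Doubling constant K = |A + A|/|A| = 10/4 = 10/4 ≈ 2.5000.
Step 3: Plünnecke-Ruzsa gives |3A| ≤ K³·|A| = (2.5000)³ · 4 ≈ 62.5000.
Step 4: Compute 3A = A + A + A directly by enumerating all triples (a,b,c) ∈ A³; |3A| = 19.
Step 5: Check 19 ≤ 62.5000? Yes ✓.

K = 10/4, Plünnecke-Ruzsa bound K³|A| ≈ 62.5000, |3A| = 19, inequality holds.


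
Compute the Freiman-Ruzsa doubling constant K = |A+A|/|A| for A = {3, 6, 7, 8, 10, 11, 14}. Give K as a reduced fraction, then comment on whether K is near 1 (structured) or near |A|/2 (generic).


|A| = 7.
Compute A + A by enumerating all 49 pairs.
A + A = {6, 9, 10, 11, 12, 13, 14, 15, 16, 17, 18, 19, 20, 21, 22, 24, 25, 28}, so |A + A| = 18.
K = |A + A| / |A| = 18/7 (already in lowest terms) ≈ 2.5714.
Reference: AP of size 7 gives K = 13/7 ≈ 1.8571; a fully generic set of size 7 gives K ≈ 4.0000.

|A| = 7, |A + A| = 18, K = 18/7.


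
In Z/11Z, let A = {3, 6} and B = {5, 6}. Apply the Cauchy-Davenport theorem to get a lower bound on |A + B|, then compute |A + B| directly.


Cauchy-Davenport: |A + B| ≥ min(p, |A| + |B| - 1) for A, B nonempty in Z/pZ.
|A| = 2, |B| = 2, p = 11.
CD lower bound = min(11, 2 + 2 - 1) = min(11, 3) = 3.
Compute A + B mod 11 directly:
a = 3: 3+5=8, 3+6=9
a = 6: 6+5=0, 6+6=1
A + B = {0, 1, 8, 9}, so |A + B| = 4.
Verify: 4 ≥ 3? Yes ✓.

CD lower bound = 3, actual |A + B| = 4.


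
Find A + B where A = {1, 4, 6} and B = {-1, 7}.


A + B = {a + b : a ∈ A, b ∈ B}.
Enumerate all |A|·|B| = 3·2 = 6 pairs (a, b) and collect distinct sums.
a = 1: 1+-1=0, 1+7=8
a = 4: 4+-1=3, 4+7=11
a = 6: 6+-1=5, 6+7=13
Collecting distinct sums: A + B = {0, 3, 5, 8, 11, 13}
|A + B| = 6

A + B = {0, 3, 5, 8, 11, 13}


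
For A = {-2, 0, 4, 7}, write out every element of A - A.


A - A = {a - a' : a, a' ∈ A}.
Compute a - a' for each ordered pair (a, a'):
a = -2: -2--2=0, -2-0=-2, -2-4=-6, -2-7=-9
a = 0: 0--2=2, 0-0=0, 0-4=-4, 0-7=-7
a = 4: 4--2=6, 4-0=4, 4-4=0, 4-7=-3
a = 7: 7--2=9, 7-0=7, 7-4=3, 7-7=0
Collecting distinct values (and noting 0 appears from a-a):
A - A = {-9, -7, -6, -4, -3, -2, 0, 2, 3, 4, 6, 7, 9}
|A - A| = 13

A - A = {-9, -7, -6, -4, -3, -2, 0, 2, 3, 4, 6, 7, 9}


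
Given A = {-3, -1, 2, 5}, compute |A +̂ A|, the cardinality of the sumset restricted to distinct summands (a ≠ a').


Restricted sumset: A +̂ A = {a + a' : a ∈ A, a' ∈ A, a ≠ a'}.
Equivalently, take A + A and drop any sum 2a that is achievable ONLY as a + a for a ∈ A (i.e. sums representable only with equal summands).
Enumerate pairs (a, a') with a < a' (symmetric, so each unordered pair gives one sum; this covers all a ≠ a'):
  -3 + -1 = -4
  -3 + 2 = -1
  -3 + 5 = 2
  -1 + 2 = 1
  -1 + 5 = 4
  2 + 5 = 7
Collected distinct sums: {-4, -1, 1, 2, 4, 7}
|A +̂ A| = 6
(Reference bound: |A +̂ A| ≥ 2|A| - 3 for |A| ≥ 2, with |A| = 4 giving ≥ 5.)

|A +̂ A| = 6


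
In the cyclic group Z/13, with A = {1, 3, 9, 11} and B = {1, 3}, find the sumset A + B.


Work in Z/13Z: reduce every sum a + b modulo 13.
Enumerate all 8 pairs:
a = 1: 1+1=2, 1+3=4
a = 3: 3+1=4, 3+3=6
a = 9: 9+1=10, 9+3=12
a = 11: 11+1=12, 11+3=1
Distinct residues collected: {1, 2, 4, 6, 10, 12}
|A + B| = 6 (out of 13 total residues).

A + B = {1, 2, 4, 6, 10, 12}


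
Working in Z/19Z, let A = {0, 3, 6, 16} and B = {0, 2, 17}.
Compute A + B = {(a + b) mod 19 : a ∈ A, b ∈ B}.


Work in Z/19Z: reduce every sum a + b modulo 19.
Enumerate all 12 pairs:
a = 0: 0+0=0, 0+2=2, 0+17=17
a = 3: 3+0=3, 3+2=5, 3+17=1
a = 6: 6+0=6, 6+2=8, 6+17=4
a = 16: 16+0=16, 16+2=18, 16+17=14
Distinct residues collected: {0, 1, 2, 3, 4, 5, 6, 8, 14, 16, 17, 18}
|A + B| = 12 (out of 19 total residues).

A + B = {0, 1, 2, 3, 4, 5, 6, 8, 14, 16, 17, 18}


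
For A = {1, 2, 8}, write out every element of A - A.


A - A = {a - a' : a, a' ∈ A}.
Compute a - a' for each ordered pair (a, a'):
a = 1: 1-1=0, 1-2=-1, 1-8=-7
a = 2: 2-1=1, 2-2=0, 2-8=-6
a = 8: 8-1=7, 8-2=6, 8-8=0
Collecting distinct values (and noting 0 appears from a-a):
A - A = {-7, -6, -1, 0, 1, 6, 7}
|A - A| = 7

A - A = {-7, -6, -1, 0, 1, 6, 7}


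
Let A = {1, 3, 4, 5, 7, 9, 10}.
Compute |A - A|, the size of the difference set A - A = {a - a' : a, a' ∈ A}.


A - A = {a - a' : a, a' ∈ A}; |A| = 7.
Bounds: 2|A|-1 ≤ |A - A| ≤ |A|² - |A| + 1, i.e. 13 ≤ |A - A| ≤ 43.
Note: 0 ∈ A - A always (from a - a). The set is symmetric: if d ∈ A - A then -d ∈ A - A.
Enumerate nonzero differences d = a - a' with a > a' (then include -d):
Positive differences: {1, 2, 3, 4, 5, 6, 7, 8, 9}
Full difference set: {0} ∪ (positive diffs) ∪ (negative diffs).
|A - A| = 1 + 2·9 = 19 (matches direct enumeration: 19).

|A - A| = 19


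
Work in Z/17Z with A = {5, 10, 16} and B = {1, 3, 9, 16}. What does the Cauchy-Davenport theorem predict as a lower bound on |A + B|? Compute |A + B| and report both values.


Cauchy-Davenport: |A + B| ≥ min(p, |A| + |B| - 1) for A, B nonempty in Z/pZ.
|A| = 3, |B| = 4, p = 17.
CD lower bound = min(17, 3 + 4 - 1) = min(17, 6) = 6.
Compute A + B mod 17 directly:
a = 5: 5+1=6, 5+3=8, 5+9=14, 5+16=4
a = 10: 10+1=11, 10+3=13, 10+9=2, 10+16=9
a = 16: 16+1=0, 16+3=2, 16+9=8, 16+16=15
A + B = {0, 2, 4, 6, 8, 9, 11, 13, 14, 15}, so |A + B| = 10.
Verify: 10 ≥ 6? Yes ✓.

CD lower bound = 6, actual |A + B| = 10.


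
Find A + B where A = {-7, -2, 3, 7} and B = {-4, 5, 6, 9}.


A + B = {a + b : a ∈ A, b ∈ B}.
Enumerate all |A|·|B| = 4·4 = 16 pairs (a, b) and collect distinct sums.
a = -7: -7+-4=-11, -7+5=-2, -7+6=-1, -7+9=2
a = -2: -2+-4=-6, -2+5=3, -2+6=4, -2+9=7
a = 3: 3+-4=-1, 3+5=8, 3+6=9, 3+9=12
a = 7: 7+-4=3, 7+5=12, 7+6=13, 7+9=16
Collecting distinct sums: A + B = {-11, -6, -2, -1, 2, 3, 4, 7, 8, 9, 12, 13, 16}
|A + B| = 13

A + B = {-11, -6, -2, -1, 2, 3, 4, 7, 8, 9, 12, 13, 16}


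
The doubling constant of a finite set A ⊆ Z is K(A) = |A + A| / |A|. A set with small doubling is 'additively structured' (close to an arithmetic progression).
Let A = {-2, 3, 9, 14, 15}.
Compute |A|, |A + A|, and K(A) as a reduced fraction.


|A| = 5.
Compute A + A by enumerating all 25 pairs.
A + A = {-4, 1, 6, 7, 12, 13, 17, 18, 23, 24, 28, 29, 30}, so |A + A| = 13.
K = |A + A| / |A| = 13/5 (already in lowest terms) ≈ 2.6000.
Reference: AP of size 5 gives K = 9/5 ≈ 1.8000; a fully generic set of size 5 gives K ≈ 3.0000.

|A| = 5, |A + A| = 13, K = 13/5.


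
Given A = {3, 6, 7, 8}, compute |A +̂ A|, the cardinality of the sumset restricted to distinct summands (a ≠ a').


Restricted sumset: A +̂ A = {a + a' : a ∈ A, a' ∈ A, a ≠ a'}.
Equivalently, take A + A and drop any sum 2a that is achievable ONLY as a + a for a ∈ A (i.e. sums representable only with equal summands).
Enumerate pairs (a, a') with a < a' (symmetric, so each unordered pair gives one sum; this covers all a ≠ a'):
  3 + 6 = 9
  3 + 7 = 10
  3 + 8 = 11
  6 + 7 = 13
  6 + 8 = 14
  7 + 8 = 15
Collected distinct sums: {9, 10, 11, 13, 14, 15}
|A +̂ A| = 6
(Reference bound: |A +̂ A| ≥ 2|A| - 3 for |A| ≥ 2, with |A| = 4 giving ≥ 5.)

|A +̂ A| = 6


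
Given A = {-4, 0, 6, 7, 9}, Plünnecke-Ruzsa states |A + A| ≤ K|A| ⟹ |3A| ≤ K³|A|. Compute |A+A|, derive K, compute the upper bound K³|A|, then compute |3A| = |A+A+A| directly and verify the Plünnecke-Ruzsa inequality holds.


|A| = 5.
Step 1: Compute A + A by enumerating all 25 pairs.
A + A = {-8, -4, 0, 2, 3, 5, 6, 7, 9, 12, 13, 14, 15, 16, 18}, so |A + A| = 15.
Step 2: Doubling constant K = |A + A|/|A| = 15/5 = 15/5 ≈ 3.0000.
Step 3: Plünnecke-Ruzsa gives |3A| ≤ K³·|A| = (3.0000)³ · 5 ≈ 135.0000.
Step 4: Compute 3A = A + A + A directly by enumerating all triples (a,b,c) ∈ A³; |3A| = 30.
Step 5: Check 30 ≤ 135.0000? Yes ✓.

K = 15/5, Plünnecke-Ruzsa bound K³|A| ≈ 135.0000, |3A| = 30, inequality holds.


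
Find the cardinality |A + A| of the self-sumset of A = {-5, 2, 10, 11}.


A + A = {a + a' : a, a' ∈ A}; |A| = 4.
General bounds: 2|A| - 1 ≤ |A + A| ≤ |A|(|A|+1)/2, i.e. 7 ≤ |A + A| ≤ 10.
Lower bound 2|A|-1 is attained iff A is an arithmetic progression.
Enumerate sums a + a' for a ≤ a' (symmetric, so this suffices):
a = -5: -5+-5=-10, -5+2=-3, -5+10=5, -5+11=6
a = 2: 2+2=4, 2+10=12, 2+11=13
a = 10: 10+10=20, 10+11=21
a = 11: 11+11=22
Distinct sums: {-10, -3, 4, 5, 6, 12, 13, 20, 21, 22}
|A + A| = 10

|A + A| = 10


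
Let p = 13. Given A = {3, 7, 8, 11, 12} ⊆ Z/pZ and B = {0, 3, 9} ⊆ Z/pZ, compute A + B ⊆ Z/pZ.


Work in Z/13Z: reduce every sum a + b modulo 13.
Enumerate all 15 pairs:
a = 3: 3+0=3, 3+3=6, 3+9=12
a = 7: 7+0=7, 7+3=10, 7+9=3
a = 8: 8+0=8, 8+3=11, 8+9=4
a = 11: 11+0=11, 11+3=1, 11+9=7
a = 12: 12+0=12, 12+3=2, 12+9=8
Distinct residues collected: {1, 2, 3, 4, 6, 7, 8, 10, 11, 12}
|A + B| = 10 (out of 13 total residues).

A + B = {1, 2, 3, 4, 6, 7, 8, 10, 11, 12}


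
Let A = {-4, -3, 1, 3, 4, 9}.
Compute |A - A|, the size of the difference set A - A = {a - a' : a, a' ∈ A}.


A - A = {a - a' : a, a' ∈ A}; |A| = 6.
Bounds: 2|A|-1 ≤ |A - A| ≤ |A|² - |A| + 1, i.e. 11 ≤ |A - A| ≤ 31.
Note: 0 ∈ A - A always (from a - a). The set is symmetric: if d ∈ A - A then -d ∈ A - A.
Enumerate nonzero differences d = a - a' with a > a' (then include -d):
Positive differences: {1, 2, 3, 4, 5, 6, 7, 8, 12, 13}
Full difference set: {0} ∪ (positive diffs) ∪ (negative diffs).
|A - A| = 1 + 2·10 = 21 (matches direct enumeration: 21).

|A - A| = 21


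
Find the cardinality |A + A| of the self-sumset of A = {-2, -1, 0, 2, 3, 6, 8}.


A + A = {a + a' : a, a' ∈ A}; |A| = 7.
General bounds: 2|A| - 1 ≤ |A + A| ≤ |A|(|A|+1)/2, i.e. 13 ≤ |A + A| ≤ 28.
Lower bound 2|A|-1 is attained iff A is an arithmetic progression.
Enumerate sums a + a' for a ≤ a' (symmetric, so this suffices):
a = -2: -2+-2=-4, -2+-1=-3, -2+0=-2, -2+2=0, -2+3=1, -2+6=4, -2+8=6
a = -1: -1+-1=-2, -1+0=-1, -1+2=1, -1+3=2, -1+6=5, -1+8=7
a = 0: 0+0=0, 0+2=2, 0+3=3, 0+6=6, 0+8=8
a = 2: 2+2=4, 2+3=5, 2+6=8, 2+8=10
a = 3: 3+3=6, 3+6=9, 3+8=11
a = 6: 6+6=12, 6+8=14
a = 8: 8+8=16
Distinct sums: {-4, -3, -2, -1, 0, 1, 2, 3, 4, 5, 6, 7, 8, 9, 10, 11, 12, 14, 16}
|A + A| = 19

|A + A| = 19


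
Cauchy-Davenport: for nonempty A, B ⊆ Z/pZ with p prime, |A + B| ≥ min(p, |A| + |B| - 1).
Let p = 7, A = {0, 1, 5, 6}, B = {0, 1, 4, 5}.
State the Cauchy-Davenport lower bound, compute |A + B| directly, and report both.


Cauchy-Davenport: |A + B| ≥ min(p, |A| + |B| - 1) for A, B nonempty in Z/pZ.
|A| = 4, |B| = 4, p = 7.
CD lower bound = min(7, 4 + 4 - 1) = min(7, 7) = 7.
Compute A + B mod 7 directly:
a = 0: 0+0=0, 0+1=1, 0+4=4, 0+5=5
a = 1: 1+0=1, 1+1=2, 1+4=5, 1+5=6
a = 5: 5+0=5, 5+1=6, 5+4=2, 5+5=3
a = 6: 6+0=6, 6+1=0, 6+4=3, 6+5=4
A + B = {0, 1, 2, 3, 4, 5, 6}, so |A + B| = 7.
Verify: 7 ≥ 7? Yes ✓.

CD lower bound = 7, actual |A + B| = 7.


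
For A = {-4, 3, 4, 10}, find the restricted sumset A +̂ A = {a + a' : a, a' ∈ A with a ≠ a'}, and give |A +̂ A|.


Restricted sumset: A +̂ A = {a + a' : a ∈ A, a' ∈ A, a ≠ a'}.
Equivalently, take A + A and drop any sum 2a that is achievable ONLY as a + a for a ∈ A (i.e. sums representable only with equal summands).
Enumerate pairs (a, a') with a < a' (symmetric, so each unordered pair gives one sum; this covers all a ≠ a'):
  -4 + 3 = -1
  -4 + 4 = 0
  -4 + 10 = 6
  3 + 4 = 7
  3 + 10 = 13
  4 + 10 = 14
Collected distinct sums: {-1, 0, 6, 7, 13, 14}
|A +̂ A| = 6
(Reference bound: |A +̂ A| ≥ 2|A| - 3 for |A| ≥ 2, with |A| = 4 giving ≥ 5.)

|A +̂ A| = 6


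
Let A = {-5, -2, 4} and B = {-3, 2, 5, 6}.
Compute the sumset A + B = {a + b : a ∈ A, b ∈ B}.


A + B = {a + b : a ∈ A, b ∈ B}.
Enumerate all |A|·|B| = 3·4 = 12 pairs (a, b) and collect distinct sums.
a = -5: -5+-3=-8, -5+2=-3, -5+5=0, -5+6=1
a = -2: -2+-3=-5, -2+2=0, -2+5=3, -2+6=4
a = 4: 4+-3=1, 4+2=6, 4+5=9, 4+6=10
Collecting distinct sums: A + B = {-8, -5, -3, 0, 1, 3, 4, 6, 9, 10}
|A + B| = 10

A + B = {-8, -5, -3, 0, 1, 3, 4, 6, 9, 10}


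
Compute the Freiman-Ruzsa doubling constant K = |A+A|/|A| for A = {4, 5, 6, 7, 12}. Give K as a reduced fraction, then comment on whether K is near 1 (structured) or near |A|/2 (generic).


|A| = 5.
Compute A + A by enumerating all 25 pairs.
A + A = {8, 9, 10, 11, 12, 13, 14, 16, 17, 18, 19, 24}, so |A + A| = 12.
K = |A + A| / |A| = 12/5 (already in lowest terms) ≈ 2.4000.
Reference: AP of size 5 gives K = 9/5 ≈ 1.8000; a fully generic set of size 5 gives K ≈ 3.0000.

|A| = 5, |A + A| = 12, K = 12/5.


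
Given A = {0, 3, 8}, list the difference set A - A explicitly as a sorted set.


A - A = {a - a' : a, a' ∈ A}.
Compute a - a' for each ordered pair (a, a'):
a = 0: 0-0=0, 0-3=-3, 0-8=-8
a = 3: 3-0=3, 3-3=0, 3-8=-5
a = 8: 8-0=8, 8-3=5, 8-8=0
Collecting distinct values (and noting 0 appears from a-a):
A - A = {-8, -5, -3, 0, 3, 5, 8}
|A - A| = 7

A - A = {-8, -5, -3, 0, 3, 5, 8}


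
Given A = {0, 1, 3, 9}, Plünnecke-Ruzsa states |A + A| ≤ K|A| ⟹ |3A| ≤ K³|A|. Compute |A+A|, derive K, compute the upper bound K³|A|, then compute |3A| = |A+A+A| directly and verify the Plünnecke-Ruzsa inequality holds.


|A| = 4.
Step 1: Compute A + A by enumerating all 16 pairs.
A + A = {0, 1, 2, 3, 4, 6, 9, 10, 12, 18}, so |A + A| = 10.
Step 2: Doubling constant K = |A + A|/|A| = 10/4 = 10/4 ≈ 2.5000.
Step 3: Plünnecke-Ruzsa gives |3A| ≤ K³·|A| = (2.5000)³ · 4 ≈ 62.5000.
Step 4: Compute 3A = A + A + A directly by enumerating all triples (a,b,c) ∈ A³; |3A| = 18.
Step 5: Check 18 ≤ 62.5000? Yes ✓.

K = 10/4, Plünnecke-Ruzsa bound K³|A| ≈ 62.5000, |3A| = 18, inequality holds.


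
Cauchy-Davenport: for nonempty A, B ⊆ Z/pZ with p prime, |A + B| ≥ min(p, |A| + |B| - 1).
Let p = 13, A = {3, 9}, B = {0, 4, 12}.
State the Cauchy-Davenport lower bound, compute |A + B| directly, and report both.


Cauchy-Davenport: |A + B| ≥ min(p, |A| + |B| - 1) for A, B nonempty in Z/pZ.
|A| = 2, |B| = 3, p = 13.
CD lower bound = min(13, 2 + 3 - 1) = min(13, 4) = 4.
Compute A + B mod 13 directly:
a = 3: 3+0=3, 3+4=7, 3+12=2
a = 9: 9+0=9, 9+4=0, 9+12=8
A + B = {0, 2, 3, 7, 8, 9}, so |A + B| = 6.
Verify: 6 ≥ 4? Yes ✓.

CD lower bound = 4, actual |A + B| = 6.


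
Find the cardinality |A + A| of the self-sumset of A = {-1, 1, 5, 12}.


A + A = {a + a' : a, a' ∈ A}; |A| = 4.
General bounds: 2|A| - 1 ≤ |A + A| ≤ |A|(|A|+1)/2, i.e. 7 ≤ |A + A| ≤ 10.
Lower bound 2|A|-1 is attained iff A is an arithmetic progression.
Enumerate sums a + a' for a ≤ a' (symmetric, so this suffices):
a = -1: -1+-1=-2, -1+1=0, -1+5=4, -1+12=11
a = 1: 1+1=2, 1+5=6, 1+12=13
a = 5: 5+5=10, 5+12=17
a = 12: 12+12=24
Distinct sums: {-2, 0, 2, 4, 6, 10, 11, 13, 17, 24}
|A + A| = 10

|A + A| = 10


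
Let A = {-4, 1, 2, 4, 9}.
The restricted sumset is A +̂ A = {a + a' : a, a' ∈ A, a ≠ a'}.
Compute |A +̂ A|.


Restricted sumset: A +̂ A = {a + a' : a ∈ A, a' ∈ A, a ≠ a'}.
Equivalently, take A + A and drop any sum 2a that is achievable ONLY as a + a for a ∈ A (i.e. sums representable only with equal summands).
Enumerate pairs (a, a') with a < a' (symmetric, so each unordered pair gives one sum; this covers all a ≠ a'):
  -4 + 1 = -3
  -4 + 2 = -2
  -4 + 4 = 0
  -4 + 9 = 5
  1 + 2 = 3
  1 + 4 = 5
  1 + 9 = 10
  2 + 4 = 6
  2 + 9 = 11
  4 + 9 = 13
Collected distinct sums: {-3, -2, 0, 3, 5, 6, 10, 11, 13}
|A +̂ A| = 9
(Reference bound: |A +̂ A| ≥ 2|A| - 3 for |A| ≥ 2, with |A| = 5 giving ≥ 7.)

|A +̂ A| = 9


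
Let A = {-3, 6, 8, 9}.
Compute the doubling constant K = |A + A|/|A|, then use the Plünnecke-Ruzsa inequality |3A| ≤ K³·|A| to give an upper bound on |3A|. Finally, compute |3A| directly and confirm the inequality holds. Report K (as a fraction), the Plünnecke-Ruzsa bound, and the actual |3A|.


|A| = 4.
Step 1: Compute A + A by enumerating all 16 pairs.
A + A = {-6, 3, 5, 6, 12, 14, 15, 16, 17, 18}, so |A + A| = 10.
Step 2: Doubling constant K = |A + A|/|A| = 10/4 = 10/4 ≈ 2.5000.
Step 3: Plünnecke-Ruzsa gives |3A| ≤ K³·|A| = (2.5000)³ · 4 ≈ 62.5000.
Step 4: Compute 3A = A + A + A directly by enumerating all triples (a,b,c) ∈ A³; |3A| = 19.
Step 5: Check 19 ≤ 62.5000? Yes ✓.

K = 10/4, Plünnecke-Ruzsa bound K³|A| ≈ 62.5000, |3A| = 19, inequality holds.


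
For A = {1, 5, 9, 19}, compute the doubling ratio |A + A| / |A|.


|A| = 4.
Compute A + A by enumerating all 16 pairs.
A + A = {2, 6, 10, 14, 18, 20, 24, 28, 38}, so |A + A| = 9.
K = |A + A| / |A| = 9/4 (already in lowest terms) ≈ 2.2500.
Reference: AP of size 4 gives K = 7/4 ≈ 1.7500; a fully generic set of size 4 gives K ≈ 2.5000.

|A| = 4, |A + A| = 9, K = 9/4.


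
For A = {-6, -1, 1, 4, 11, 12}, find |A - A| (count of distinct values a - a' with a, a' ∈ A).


A - A = {a - a' : a, a' ∈ A}; |A| = 6.
Bounds: 2|A|-1 ≤ |A - A| ≤ |A|² - |A| + 1, i.e. 11 ≤ |A - A| ≤ 31.
Note: 0 ∈ A - A always (from a - a). The set is symmetric: if d ∈ A - A then -d ∈ A - A.
Enumerate nonzero differences d = a - a' with a > a' (then include -d):
Positive differences: {1, 2, 3, 5, 7, 8, 10, 11, 12, 13, 17, 18}
Full difference set: {0} ∪ (positive diffs) ∪ (negative diffs).
|A - A| = 1 + 2·12 = 25 (matches direct enumeration: 25).

|A - A| = 25


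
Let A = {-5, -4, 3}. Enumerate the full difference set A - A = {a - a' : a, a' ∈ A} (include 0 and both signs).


A - A = {a - a' : a, a' ∈ A}.
Compute a - a' for each ordered pair (a, a'):
a = -5: -5--5=0, -5--4=-1, -5-3=-8
a = -4: -4--5=1, -4--4=0, -4-3=-7
a = 3: 3--5=8, 3--4=7, 3-3=0
Collecting distinct values (and noting 0 appears from a-a):
A - A = {-8, -7, -1, 0, 1, 7, 8}
|A - A| = 7

A - A = {-8, -7, -1, 0, 1, 7, 8}


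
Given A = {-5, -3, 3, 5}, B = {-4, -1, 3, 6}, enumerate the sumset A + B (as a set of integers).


A + B = {a + b : a ∈ A, b ∈ B}.
Enumerate all |A|·|B| = 4·4 = 16 pairs (a, b) and collect distinct sums.
a = -5: -5+-4=-9, -5+-1=-6, -5+3=-2, -5+6=1
a = -3: -3+-4=-7, -3+-1=-4, -3+3=0, -3+6=3
a = 3: 3+-4=-1, 3+-1=2, 3+3=6, 3+6=9
a = 5: 5+-4=1, 5+-1=4, 5+3=8, 5+6=11
Collecting distinct sums: A + B = {-9, -7, -6, -4, -2, -1, 0, 1, 2, 3, 4, 6, 8, 9, 11}
|A + B| = 15

A + B = {-9, -7, -6, -4, -2, -1, 0, 1, 2, 3, 4, 6, 8, 9, 11}


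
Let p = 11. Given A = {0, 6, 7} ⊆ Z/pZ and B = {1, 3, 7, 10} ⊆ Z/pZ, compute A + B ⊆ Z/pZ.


Work in Z/11Z: reduce every sum a + b modulo 11.
Enumerate all 12 pairs:
a = 0: 0+1=1, 0+3=3, 0+7=7, 0+10=10
a = 6: 6+1=7, 6+3=9, 6+7=2, 6+10=5
a = 7: 7+1=8, 7+3=10, 7+7=3, 7+10=6
Distinct residues collected: {1, 2, 3, 5, 6, 7, 8, 9, 10}
|A + B| = 9 (out of 11 total residues).

A + B = {1, 2, 3, 5, 6, 7, 8, 9, 10}


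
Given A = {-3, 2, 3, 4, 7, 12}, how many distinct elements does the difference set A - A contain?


A - A = {a - a' : a, a' ∈ A}; |A| = 6.
Bounds: 2|A|-1 ≤ |A - A| ≤ |A|² - |A| + 1, i.e. 11 ≤ |A - A| ≤ 31.
Note: 0 ∈ A - A always (from a - a). The set is symmetric: if d ∈ A - A then -d ∈ A - A.
Enumerate nonzero differences d = a - a' with a > a' (then include -d):
Positive differences: {1, 2, 3, 4, 5, 6, 7, 8, 9, 10, 15}
Full difference set: {0} ∪ (positive diffs) ∪ (negative diffs).
|A - A| = 1 + 2·11 = 23 (matches direct enumeration: 23).

|A - A| = 23


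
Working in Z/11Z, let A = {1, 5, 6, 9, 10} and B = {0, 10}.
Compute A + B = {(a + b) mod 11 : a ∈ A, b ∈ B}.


Work in Z/11Z: reduce every sum a + b modulo 11.
Enumerate all 10 pairs:
a = 1: 1+0=1, 1+10=0
a = 5: 5+0=5, 5+10=4
a = 6: 6+0=6, 6+10=5
a = 9: 9+0=9, 9+10=8
a = 10: 10+0=10, 10+10=9
Distinct residues collected: {0, 1, 4, 5, 6, 8, 9, 10}
|A + B| = 8 (out of 11 total residues).

A + B = {0, 1, 4, 5, 6, 8, 9, 10}


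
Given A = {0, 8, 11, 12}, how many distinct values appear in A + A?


A + A = {a + a' : a, a' ∈ A}; |A| = 4.
General bounds: 2|A| - 1 ≤ |A + A| ≤ |A|(|A|+1)/2, i.e. 7 ≤ |A + A| ≤ 10.
Lower bound 2|A|-1 is attained iff A is an arithmetic progression.
Enumerate sums a + a' for a ≤ a' (symmetric, so this suffices):
a = 0: 0+0=0, 0+8=8, 0+11=11, 0+12=12
a = 8: 8+8=16, 8+11=19, 8+12=20
a = 11: 11+11=22, 11+12=23
a = 12: 12+12=24
Distinct sums: {0, 8, 11, 12, 16, 19, 20, 22, 23, 24}
|A + A| = 10

|A + A| = 10
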